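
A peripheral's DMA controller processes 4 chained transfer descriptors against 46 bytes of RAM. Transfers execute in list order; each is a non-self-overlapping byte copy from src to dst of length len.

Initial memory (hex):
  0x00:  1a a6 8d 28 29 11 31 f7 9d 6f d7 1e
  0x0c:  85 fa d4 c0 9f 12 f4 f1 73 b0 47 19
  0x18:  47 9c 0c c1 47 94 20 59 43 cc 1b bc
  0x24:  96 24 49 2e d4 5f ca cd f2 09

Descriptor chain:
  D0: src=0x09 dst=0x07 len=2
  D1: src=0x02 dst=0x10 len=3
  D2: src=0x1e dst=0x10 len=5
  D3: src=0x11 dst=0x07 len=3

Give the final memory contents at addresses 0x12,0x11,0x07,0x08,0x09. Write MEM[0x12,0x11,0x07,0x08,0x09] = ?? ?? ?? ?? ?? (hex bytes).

MEM[0x12,0x11,0x07,0x08,0x09] = 43 59 59 43 cc

D0: mem[0x07..0x08] <- [6f d7]
D1: mem[0x10..0x12] <- [8d 28 29]
D2: mem[0x10..0x14] <- [20 59 43 cc 1b]
D3: mem[0x07..0x09] <- [59 43 cc]
query mem[0x12]=0x43, mem[0x11]=0x59, mem[0x07]=0x59, mem[0x08]=0x43, mem[0x09]=0xcc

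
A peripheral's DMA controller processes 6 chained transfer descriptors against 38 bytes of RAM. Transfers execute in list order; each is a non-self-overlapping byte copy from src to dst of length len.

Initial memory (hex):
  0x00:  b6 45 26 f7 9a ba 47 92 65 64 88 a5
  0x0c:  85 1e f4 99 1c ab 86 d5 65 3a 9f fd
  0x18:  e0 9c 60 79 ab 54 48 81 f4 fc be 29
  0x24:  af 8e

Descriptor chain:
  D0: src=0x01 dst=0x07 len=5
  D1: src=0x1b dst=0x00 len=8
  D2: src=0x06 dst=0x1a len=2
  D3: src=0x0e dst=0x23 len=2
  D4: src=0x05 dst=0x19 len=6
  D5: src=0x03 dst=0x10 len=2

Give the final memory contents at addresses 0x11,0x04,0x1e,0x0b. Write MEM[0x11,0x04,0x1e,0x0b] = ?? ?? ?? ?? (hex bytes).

  after D0: wrote 5B at 0x07 = 4526f79aba
  after D1: wrote 8B at 0x00 = 79ab544881f4fcbe
  after D2: wrote 2B at 0x1a = fcbe
  after D3: wrote 2B at 0x23 = f499
  after D4: wrote 6B at 0x19 = f4fcbe26f79a
  after D5: wrote 2B at 0x10 = 4881
query mem[0x11]=0x81, mem[0x04]=0x81, mem[0x1e]=0x9a, mem[0x0b]=0xba

MEM[0x11,0x04,0x1e,0x0b] = 81 81 9a ba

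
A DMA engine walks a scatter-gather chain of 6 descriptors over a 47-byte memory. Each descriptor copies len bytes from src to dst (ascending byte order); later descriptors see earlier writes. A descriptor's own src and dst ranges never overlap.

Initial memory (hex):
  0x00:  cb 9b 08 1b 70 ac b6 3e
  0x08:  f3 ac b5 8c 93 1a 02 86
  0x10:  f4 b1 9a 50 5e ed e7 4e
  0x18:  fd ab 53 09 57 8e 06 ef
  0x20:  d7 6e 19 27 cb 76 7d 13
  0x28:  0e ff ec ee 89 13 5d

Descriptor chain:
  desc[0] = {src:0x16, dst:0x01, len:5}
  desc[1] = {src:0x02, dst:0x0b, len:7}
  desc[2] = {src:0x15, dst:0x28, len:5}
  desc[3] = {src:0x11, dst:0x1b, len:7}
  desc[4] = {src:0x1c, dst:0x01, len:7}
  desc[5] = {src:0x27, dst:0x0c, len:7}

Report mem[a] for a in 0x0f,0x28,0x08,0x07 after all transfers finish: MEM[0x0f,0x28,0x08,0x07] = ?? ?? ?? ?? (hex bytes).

MEM[0x0f,0x28,0x08,0x07] = 4e ed f3 19

#0 dst[0x01+5] := {0xe7,0x4e,0xfd,0xab,0x53}
#1 dst[0x0b+7] := {0x4e,0xfd,0xab,0x53,0xb6,0x3e,0xf3}
#2 dst[0x28+5] := {0xed,0xe7,0x4e,0xfd,0xab}
#3 dst[0x1b+7] := {0xf3,0x9a,0x50,0x5e,0xed,0xe7,0x4e}
#4 dst[0x01+7] := {0x9a,0x50,0x5e,0xed,0xe7,0x4e,0x19}
#5 dst[0x0c+7] := {0x13,0xed,0xe7,0x4e,0xfd,0xab,0x13}
query mem[0x0f]=0x4e, mem[0x28]=0xed, mem[0x08]=0xf3, mem[0x07]=0x19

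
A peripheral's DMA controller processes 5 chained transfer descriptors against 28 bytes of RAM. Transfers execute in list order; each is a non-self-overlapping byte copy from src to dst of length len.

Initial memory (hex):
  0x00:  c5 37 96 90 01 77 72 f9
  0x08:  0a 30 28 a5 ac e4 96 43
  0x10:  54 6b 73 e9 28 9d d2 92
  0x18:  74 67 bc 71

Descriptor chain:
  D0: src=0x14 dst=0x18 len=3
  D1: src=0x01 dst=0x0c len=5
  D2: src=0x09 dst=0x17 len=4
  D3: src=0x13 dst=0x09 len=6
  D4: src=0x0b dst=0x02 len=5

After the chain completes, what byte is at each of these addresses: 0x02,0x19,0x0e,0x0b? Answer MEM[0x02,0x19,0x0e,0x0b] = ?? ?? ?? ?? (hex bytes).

  after D0: wrote 3B at 0x18 = 289dd2
  after D1: wrote 5B at 0x0c = 3796900177
  after D2: wrote 4B at 0x17 = 3028a537
  after D3: wrote 6B at 0x09 = e9289dd23028
  after D4: wrote 5B at 0x02 = 9dd2302801
query mem[0x02]=0x9d, mem[0x19]=0xa5, mem[0x0e]=0x28, mem[0x0b]=0x9d

MEM[0x02,0x19,0x0e,0x0b] = 9d a5 28 9d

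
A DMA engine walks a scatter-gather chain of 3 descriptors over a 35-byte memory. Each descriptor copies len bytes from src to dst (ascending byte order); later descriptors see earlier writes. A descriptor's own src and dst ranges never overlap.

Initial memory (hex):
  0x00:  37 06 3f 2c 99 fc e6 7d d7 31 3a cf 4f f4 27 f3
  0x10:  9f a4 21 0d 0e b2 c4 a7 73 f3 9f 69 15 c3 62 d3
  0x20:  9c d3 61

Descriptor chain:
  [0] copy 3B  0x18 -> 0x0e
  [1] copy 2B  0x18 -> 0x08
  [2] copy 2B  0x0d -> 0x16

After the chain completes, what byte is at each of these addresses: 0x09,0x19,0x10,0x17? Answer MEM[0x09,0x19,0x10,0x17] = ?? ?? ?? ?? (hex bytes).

[0] 0x18->0x0e len=3 : 73 f3 9f
[1] 0x18->0x08 len=2 : 73 f3
[2] 0x0d->0x16 len=2 : f4 73
query mem[0x09]=0xf3, mem[0x19]=0xf3, mem[0x10]=0x9f, mem[0x17]=0x73

MEM[0x09,0x19,0x10,0x17] = f3 f3 9f 73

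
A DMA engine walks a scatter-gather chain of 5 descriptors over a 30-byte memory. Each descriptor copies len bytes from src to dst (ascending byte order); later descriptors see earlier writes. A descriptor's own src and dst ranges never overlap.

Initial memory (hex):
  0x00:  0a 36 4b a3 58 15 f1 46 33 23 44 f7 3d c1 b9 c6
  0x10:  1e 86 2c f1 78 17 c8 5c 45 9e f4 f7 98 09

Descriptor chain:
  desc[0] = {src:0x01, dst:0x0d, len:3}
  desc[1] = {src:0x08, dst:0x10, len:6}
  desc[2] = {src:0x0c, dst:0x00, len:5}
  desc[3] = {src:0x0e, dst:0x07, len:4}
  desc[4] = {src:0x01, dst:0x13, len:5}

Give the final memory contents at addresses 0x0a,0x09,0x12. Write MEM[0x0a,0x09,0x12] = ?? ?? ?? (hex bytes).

MEM[0x0a,0x09,0x12] = 23 33 44

D0: mem[0x0d..0x0f] <- [36 4b a3]
D1: mem[0x10..0x15] <- [33 23 44 f7 3d 36]
D2: mem[0x00..0x04] <- [3d 36 4b a3 33]
D3: mem[0x07..0x0a] <- [4b a3 33 23]
D4: mem[0x13..0x17] <- [36 4b a3 33 15]
query mem[0x0a]=0x23, mem[0x09]=0x33, mem[0x12]=0x44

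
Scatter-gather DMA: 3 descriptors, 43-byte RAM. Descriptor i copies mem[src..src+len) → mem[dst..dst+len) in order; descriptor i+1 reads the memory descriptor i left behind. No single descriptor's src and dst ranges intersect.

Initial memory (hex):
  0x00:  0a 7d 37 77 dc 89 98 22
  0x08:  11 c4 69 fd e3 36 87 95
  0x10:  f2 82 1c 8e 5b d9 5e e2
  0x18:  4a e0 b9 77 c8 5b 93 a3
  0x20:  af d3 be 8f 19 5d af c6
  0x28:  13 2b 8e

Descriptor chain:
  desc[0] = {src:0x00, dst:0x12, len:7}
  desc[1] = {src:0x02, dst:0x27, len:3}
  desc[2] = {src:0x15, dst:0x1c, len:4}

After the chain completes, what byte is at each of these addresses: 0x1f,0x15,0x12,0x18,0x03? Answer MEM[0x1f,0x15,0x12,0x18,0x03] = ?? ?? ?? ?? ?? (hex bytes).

MEM[0x1f,0x15,0x12,0x18,0x03] = 98 77 0a 98 77

[0] 0x00->0x12 len=7 : 0a 7d 37 77 dc 89 98
[1] 0x02->0x27 len=3 : 37 77 dc
[2] 0x15->0x1c len=4 : 77 dc 89 98
query mem[0x1f]=0x98, mem[0x15]=0x77, mem[0x12]=0x0a, mem[0x18]=0x98, mem[0x03]=0x77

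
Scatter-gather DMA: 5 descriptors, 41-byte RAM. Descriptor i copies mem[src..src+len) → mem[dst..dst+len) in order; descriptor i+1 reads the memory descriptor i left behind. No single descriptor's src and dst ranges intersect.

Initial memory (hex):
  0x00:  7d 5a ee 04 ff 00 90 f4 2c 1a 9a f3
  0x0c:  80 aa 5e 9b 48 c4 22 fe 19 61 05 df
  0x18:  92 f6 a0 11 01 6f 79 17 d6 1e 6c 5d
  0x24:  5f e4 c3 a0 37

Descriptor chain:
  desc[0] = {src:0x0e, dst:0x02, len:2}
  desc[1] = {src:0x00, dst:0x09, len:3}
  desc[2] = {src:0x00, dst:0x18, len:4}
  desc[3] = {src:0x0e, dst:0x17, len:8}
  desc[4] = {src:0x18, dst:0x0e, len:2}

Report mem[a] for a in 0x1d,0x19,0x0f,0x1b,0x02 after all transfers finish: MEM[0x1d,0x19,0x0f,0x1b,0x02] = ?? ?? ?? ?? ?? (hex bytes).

MEM[0x1d,0x19,0x0f,0x1b,0x02] = 19 48 48 22 5e

  after D0: wrote 2B at 0x02 = 5e9b
  after D1: wrote 3B at 0x09 = 7d5a5e
  after D2: wrote 4B at 0x18 = 7d5a5e9b
  after D3: wrote 8B at 0x17 = 5e9b48c422fe1961
  after D4: wrote 2B at 0x0e = 9b48
query mem[0x1d]=0x19, mem[0x19]=0x48, mem[0x0f]=0x48, mem[0x1b]=0x22, mem[0x02]=0x5e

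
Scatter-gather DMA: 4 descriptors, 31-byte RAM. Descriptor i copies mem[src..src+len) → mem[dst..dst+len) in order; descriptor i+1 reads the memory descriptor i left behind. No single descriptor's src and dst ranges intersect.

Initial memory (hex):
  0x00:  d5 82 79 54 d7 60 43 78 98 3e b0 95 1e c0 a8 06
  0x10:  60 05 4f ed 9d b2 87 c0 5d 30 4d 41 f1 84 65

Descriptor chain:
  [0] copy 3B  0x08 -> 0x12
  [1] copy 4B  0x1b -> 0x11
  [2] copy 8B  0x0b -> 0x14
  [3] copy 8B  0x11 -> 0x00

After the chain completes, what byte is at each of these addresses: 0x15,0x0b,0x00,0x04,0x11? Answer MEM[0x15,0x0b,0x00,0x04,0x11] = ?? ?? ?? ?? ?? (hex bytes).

D0: mem[0x12..0x14] <- [98 3e b0]
D1: mem[0x11..0x14] <- [41 f1 84 65]
D2: mem[0x14..0x1b] <- [95 1e c0 a8 06 60 41 f1]
D3: mem[0x00..0x07] <- [41 f1 84 95 1e c0 a8 06]
query mem[0x15]=0x1e, mem[0x0b]=0x95, mem[0x00]=0x41, mem[0x04]=0x1e, mem[0x11]=0x41

MEM[0x15,0x0b,0x00,0x04,0x11] = 1e 95 41 1e 41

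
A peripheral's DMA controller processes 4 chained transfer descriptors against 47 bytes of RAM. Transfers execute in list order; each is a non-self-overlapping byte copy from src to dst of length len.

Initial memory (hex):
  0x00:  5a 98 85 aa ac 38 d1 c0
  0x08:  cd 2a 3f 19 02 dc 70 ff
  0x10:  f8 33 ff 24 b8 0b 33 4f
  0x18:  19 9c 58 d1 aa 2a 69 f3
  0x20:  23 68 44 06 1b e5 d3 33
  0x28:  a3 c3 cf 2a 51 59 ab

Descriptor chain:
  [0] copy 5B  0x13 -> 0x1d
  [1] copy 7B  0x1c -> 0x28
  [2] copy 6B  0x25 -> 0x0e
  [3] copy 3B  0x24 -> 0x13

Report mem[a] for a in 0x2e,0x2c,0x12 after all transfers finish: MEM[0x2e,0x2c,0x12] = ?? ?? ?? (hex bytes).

MEM[0x2e,0x2c,0x12] = 44 33 24

  after D0: wrote 5B at 0x1d = 24b80b334f
  after D1: wrote 7B at 0x28 = aa24b80b334f44
  after D2: wrote 6B at 0x0e = e5d333aa24b8
  after D3: wrote 3B at 0x13 = 1be5d3
query mem[0x2e]=0x44, mem[0x2c]=0x33, mem[0x12]=0x24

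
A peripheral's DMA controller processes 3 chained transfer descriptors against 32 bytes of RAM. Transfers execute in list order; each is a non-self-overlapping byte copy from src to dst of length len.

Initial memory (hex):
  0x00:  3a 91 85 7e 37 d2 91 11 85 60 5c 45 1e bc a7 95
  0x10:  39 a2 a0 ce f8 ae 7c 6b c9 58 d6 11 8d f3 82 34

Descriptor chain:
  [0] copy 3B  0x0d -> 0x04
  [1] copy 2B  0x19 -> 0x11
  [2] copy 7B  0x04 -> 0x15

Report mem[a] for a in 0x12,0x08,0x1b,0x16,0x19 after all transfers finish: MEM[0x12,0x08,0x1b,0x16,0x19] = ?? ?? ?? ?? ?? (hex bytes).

MEM[0x12,0x08,0x1b,0x16,0x19] = d6 85 5c a7 85

D0: mem[0x04..0x06] <- [bc a7 95]
D1: mem[0x11..0x12] <- [58 d6]
D2: mem[0x15..0x1b] <- [bc a7 95 11 85 60 5c]
query mem[0x12]=0xd6, mem[0x08]=0x85, mem[0x1b]=0x5c, mem[0x16]=0xa7, mem[0x19]=0x85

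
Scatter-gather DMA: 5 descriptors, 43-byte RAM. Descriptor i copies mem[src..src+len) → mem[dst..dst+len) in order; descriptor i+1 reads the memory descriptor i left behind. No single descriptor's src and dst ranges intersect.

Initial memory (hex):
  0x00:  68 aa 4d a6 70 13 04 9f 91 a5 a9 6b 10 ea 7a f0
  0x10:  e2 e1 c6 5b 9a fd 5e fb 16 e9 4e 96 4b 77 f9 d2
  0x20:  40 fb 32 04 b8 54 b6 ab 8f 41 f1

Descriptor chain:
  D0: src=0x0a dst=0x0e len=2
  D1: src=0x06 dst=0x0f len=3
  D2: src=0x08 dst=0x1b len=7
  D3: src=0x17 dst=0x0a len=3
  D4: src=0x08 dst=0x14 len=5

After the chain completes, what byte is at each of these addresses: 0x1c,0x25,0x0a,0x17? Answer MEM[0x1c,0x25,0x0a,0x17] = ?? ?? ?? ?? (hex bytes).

MEM[0x1c,0x25,0x0a,0x17] = a5 54 fb 16

#0 dst[0x0e+2] := {0xa9,0x6b}
#1 dst[0x0f+3] := {0x04,0x9f,0x91}
#2 dst[0x1b+7] := {0x91,0xa5,0xa9,0x6b,0x10,0xea,0xa9}
#3 dst[0x0a+3] := {0xfb,0x16,0xe9}
#4 dst[0x14+5] := {0x91,0xa5,0xfb,0x16,0xe9}
query mem[0x1c]=0xa5, mem[0x25]=0x54, mem[0x0a]=0xfb, mem[0x17]=0x16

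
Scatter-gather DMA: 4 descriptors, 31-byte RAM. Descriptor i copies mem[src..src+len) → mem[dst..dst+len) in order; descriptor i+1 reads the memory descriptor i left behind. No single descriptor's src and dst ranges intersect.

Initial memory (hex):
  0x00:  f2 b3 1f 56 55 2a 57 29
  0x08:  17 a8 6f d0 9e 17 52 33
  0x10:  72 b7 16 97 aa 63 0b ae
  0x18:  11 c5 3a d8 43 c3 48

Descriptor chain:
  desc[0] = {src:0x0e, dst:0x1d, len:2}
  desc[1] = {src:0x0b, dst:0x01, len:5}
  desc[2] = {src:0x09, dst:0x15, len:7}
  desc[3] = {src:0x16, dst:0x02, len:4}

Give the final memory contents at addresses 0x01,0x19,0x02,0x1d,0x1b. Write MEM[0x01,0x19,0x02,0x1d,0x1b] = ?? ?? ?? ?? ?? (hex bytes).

MEM[0x01,0x19,0x02,0x1d,0x1b] = d0 17 6f 52 33

D0: mem[0x1d..0x1e] <- [52 33]
D1: mem[0x01..0x05] <- [d0 9e 17 52 33]
D2: mem[0x15..0x1b] <- [a8 6f d0 9e 17 52 33]
D3: mem[0x02..0x05] <- [6f d0 9e 17]
query mem[0x01]=0xd0, mem[0x19]=0x17, mem[0x02]=0x6f, mem[0x1d]=0x52, mem[0x1b]=0x33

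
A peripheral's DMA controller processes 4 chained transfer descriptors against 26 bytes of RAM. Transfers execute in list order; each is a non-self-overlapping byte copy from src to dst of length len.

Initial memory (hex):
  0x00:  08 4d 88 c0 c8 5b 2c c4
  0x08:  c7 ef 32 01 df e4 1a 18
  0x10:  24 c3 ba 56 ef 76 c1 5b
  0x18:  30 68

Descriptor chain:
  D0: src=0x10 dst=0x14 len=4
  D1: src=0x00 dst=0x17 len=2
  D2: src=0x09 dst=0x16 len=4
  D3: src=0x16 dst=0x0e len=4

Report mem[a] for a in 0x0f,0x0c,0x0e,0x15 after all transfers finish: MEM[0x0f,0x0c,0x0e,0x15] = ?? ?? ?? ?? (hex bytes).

MEM[0x0f,0x0c,0x0e,0x15] = 32 df ef c3

#0 dst[0x14+4] := {0x24,0xc3,0xba,0x56}
#1 dst[0x17+2] := {0x08,0x4d}
#2 dst[0x16+4] := {0xef,0x32,0x01,0xdf}
#3 dst[0x0e+4] := {0xef,0x32,0x01,0xdf}
query mem[0x0f]=0x32, mem[0x0c]=0xdf, mem[0x0e]=0xef, mem[0x15]=0xc3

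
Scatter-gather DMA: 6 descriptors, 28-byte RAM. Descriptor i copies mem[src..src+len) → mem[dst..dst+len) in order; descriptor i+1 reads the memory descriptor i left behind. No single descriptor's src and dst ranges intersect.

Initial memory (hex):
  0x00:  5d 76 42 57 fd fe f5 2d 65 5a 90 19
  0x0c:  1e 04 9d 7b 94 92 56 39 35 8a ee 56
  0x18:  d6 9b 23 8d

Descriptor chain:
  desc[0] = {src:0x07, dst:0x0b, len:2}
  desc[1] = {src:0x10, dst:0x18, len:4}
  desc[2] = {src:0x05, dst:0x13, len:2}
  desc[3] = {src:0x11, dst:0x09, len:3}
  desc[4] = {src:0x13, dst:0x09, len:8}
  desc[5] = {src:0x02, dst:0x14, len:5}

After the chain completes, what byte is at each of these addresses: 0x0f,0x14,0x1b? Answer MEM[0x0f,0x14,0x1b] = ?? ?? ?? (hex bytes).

MEM[0x0f,0x14,0x1b] = 92 42 39

D0: mem[0x0b..0x0c] <- [2d 65]
D1: mem[0x18..0x1b] <- [94 92 56 39]
D2: mem[0x13..0x14] <- [fe f5]
D3: mem[0x09..0x0b] <- [92 56 fe]
D4: mem[0x09..0x10] <- [fe f5 8a ee 56 94 92 56]
D5: mem[0x14..0x18] <- [42 57 fd fe f5]
query mem[0x0f]=0x92, mem[0x14]=0x42, mem[0x1b]=0x39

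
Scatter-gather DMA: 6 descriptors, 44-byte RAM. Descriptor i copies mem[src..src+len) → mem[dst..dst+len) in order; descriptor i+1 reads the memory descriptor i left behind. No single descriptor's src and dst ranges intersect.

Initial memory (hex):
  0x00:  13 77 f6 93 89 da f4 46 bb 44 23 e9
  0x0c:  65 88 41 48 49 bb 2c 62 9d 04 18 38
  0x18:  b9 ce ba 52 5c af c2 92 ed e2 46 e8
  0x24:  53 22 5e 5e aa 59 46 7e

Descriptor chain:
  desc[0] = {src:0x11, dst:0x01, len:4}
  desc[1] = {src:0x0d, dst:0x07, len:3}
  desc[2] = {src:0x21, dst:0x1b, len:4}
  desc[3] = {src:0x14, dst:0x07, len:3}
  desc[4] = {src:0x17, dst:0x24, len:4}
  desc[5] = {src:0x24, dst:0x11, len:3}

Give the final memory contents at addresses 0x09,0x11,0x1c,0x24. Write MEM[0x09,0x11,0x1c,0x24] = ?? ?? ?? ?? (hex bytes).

[0] 0x11->0x01 len=4 : bb 2c 62 9d
[1] 0x0d->0x07 len=3 : 88 41 48
[2] 0x21->0x1b len=4 : e2 46 e8 53
[3] 0x14->0x07 len=3 : 9d 04 18
[4] 0x17->0x24 len=4 : 38 b9 ce ba
[5] 0x24->0x11 len=3 : 38 b9 ce
query mem[0x09]=0x18, mem[0x11]=0x38, mem[0x1c]=0x46, mem[0x24]=0x38

MEM[0x09,0x11,0x1c,0x24] = 18 38 46 38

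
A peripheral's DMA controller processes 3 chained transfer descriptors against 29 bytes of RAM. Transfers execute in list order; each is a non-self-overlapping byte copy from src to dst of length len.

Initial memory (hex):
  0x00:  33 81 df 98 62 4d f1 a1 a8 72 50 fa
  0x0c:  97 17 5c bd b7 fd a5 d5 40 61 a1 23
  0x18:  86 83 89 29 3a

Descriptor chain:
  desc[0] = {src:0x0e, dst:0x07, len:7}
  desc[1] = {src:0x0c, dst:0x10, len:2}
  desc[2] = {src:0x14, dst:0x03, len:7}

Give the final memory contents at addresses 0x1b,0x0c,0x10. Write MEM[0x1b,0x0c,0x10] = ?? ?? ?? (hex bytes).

MEM[0x1b,0x0c,0x10] = 29 d5 d5

[0] 0x0e->0x07 len=7 : 5c bd b7 fd a5 d5 40
[1] 0x0c->0x10 len=2 : d5 40
[2] 0x14->0x03 len=7 : 40 61 a1 23 86 83 89
query mem[0x1b]=0x29, mem[0x0c]=0xd5, mem[0x10]=0xd5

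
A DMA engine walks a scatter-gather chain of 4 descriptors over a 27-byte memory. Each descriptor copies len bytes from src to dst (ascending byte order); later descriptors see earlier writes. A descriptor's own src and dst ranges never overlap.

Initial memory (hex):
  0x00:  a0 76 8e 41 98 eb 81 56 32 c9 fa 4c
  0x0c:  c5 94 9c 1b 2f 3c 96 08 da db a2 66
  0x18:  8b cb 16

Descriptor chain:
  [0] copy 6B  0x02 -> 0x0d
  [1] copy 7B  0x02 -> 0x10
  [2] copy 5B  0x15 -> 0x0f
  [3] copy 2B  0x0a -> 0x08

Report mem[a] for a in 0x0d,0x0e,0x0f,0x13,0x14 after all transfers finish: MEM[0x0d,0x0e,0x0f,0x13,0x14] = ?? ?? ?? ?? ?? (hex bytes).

MEM[0x0d,0x0e,0x0f,0x13,0x14] = 8e 41 56 cb 81

  after D0: wrote 6B at 0x0d = 8e4198eb8156
  after D1: wrote 7B at 0x10 = 8e4198eb815632
  after D2: wrote 5B at 0x0f = 5632668bcb
  after D3: wrote 2B at 0x08 = fa4c
query mem[0x0d]=0x8e, mem[0x0e]=0x41, mem[0x0f]=0x56, mem[0x13]=0xcb, mem[0x14]=0x81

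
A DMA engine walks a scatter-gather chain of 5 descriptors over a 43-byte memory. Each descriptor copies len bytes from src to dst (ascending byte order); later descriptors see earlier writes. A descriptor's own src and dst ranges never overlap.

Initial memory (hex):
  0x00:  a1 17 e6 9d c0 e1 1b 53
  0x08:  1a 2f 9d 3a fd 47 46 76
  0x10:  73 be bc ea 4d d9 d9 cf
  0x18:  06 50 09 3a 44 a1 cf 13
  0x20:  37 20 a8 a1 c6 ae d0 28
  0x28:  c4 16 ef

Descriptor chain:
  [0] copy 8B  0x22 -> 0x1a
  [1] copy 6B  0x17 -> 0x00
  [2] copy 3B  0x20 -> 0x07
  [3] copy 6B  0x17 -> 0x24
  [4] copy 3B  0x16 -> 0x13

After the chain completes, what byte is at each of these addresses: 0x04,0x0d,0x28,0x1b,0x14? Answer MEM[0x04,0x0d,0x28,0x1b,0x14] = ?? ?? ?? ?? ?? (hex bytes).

MEM[0x04,0x0d,0x28,0x1b,0x14] = a1 47 a1 a1 cf

D0: mem[0x1a..0x21] <- [a8 a1 c6 ae d0 28 c4 16]
D1: mem[0x00..0x05] <- [cf 06 50 a8 a1 c6]
D2: mem[0x07..0x09] <- [c4 16 a8]
D3: mem[0x24..0x29] <- [cf 06 50 a8 a1 c6]
D4: mem[0x13..0x15] <- [d9 cf 06]
query mem[0x04]=0xa1, mem[0x0d]=0x47, mem[0x28]=0xa1, mem[0x1b]=0xa1, mem[0x14]=0xcf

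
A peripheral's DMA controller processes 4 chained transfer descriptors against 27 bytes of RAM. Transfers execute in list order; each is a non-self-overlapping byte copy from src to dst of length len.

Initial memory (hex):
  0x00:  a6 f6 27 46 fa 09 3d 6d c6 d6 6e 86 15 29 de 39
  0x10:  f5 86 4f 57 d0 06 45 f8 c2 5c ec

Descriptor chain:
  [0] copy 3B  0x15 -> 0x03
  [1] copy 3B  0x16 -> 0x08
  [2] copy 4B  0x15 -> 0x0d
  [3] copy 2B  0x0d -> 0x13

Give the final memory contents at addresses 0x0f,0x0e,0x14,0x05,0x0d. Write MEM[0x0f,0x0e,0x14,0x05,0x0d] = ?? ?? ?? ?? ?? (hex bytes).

#0 dst[0x03+3] := {0x06,0x45,0xf8}
#1 dst[0x08+3] := {0x45,0xf8,0xc2}
#2 dst[0x0d+4] := {0x06,0x45,0xf8,0xc2}
#3 dst[0x13+2] := {0x06,0x45}
query mem[0x0f]=0xf8, mem[0x0e]=0x45, mem[0x14]=0x45, mem[0x05]=0xf8, mem[0x0d]=0x06

MEM[0x0f,0x0e,0x14,0x05,0x0d] = f8 45 45 f8 06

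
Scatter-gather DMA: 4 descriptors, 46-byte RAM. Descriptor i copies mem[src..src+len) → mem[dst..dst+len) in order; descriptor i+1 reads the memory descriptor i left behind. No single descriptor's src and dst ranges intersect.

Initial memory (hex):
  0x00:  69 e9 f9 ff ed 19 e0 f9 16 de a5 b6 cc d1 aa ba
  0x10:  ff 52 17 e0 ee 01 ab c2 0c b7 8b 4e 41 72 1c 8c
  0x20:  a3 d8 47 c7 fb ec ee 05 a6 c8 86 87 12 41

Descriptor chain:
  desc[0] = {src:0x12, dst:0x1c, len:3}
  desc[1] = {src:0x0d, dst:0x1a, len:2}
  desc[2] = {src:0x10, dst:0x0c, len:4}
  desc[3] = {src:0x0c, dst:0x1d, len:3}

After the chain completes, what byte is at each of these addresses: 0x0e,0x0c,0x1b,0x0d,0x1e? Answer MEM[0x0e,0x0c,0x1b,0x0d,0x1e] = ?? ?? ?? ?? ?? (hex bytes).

MEM[0x0e,0x0c,0x1b,0x0d,0x1e] = 17 ff aa 52 52

  after D0: wrote 3B at 0x1c = 17e0ee
  after D1: wrote 2B at 0x1a = d1aa
  after D2: wrote 4B at 0x0c = ff5217e0
  after D3: wrote 3B at 0x1d = ff5217
query mem[0x0e]=0x17, mem[0x0c]=0xff, mem[0x1b]=0xaa, mem[0x0d]=0x52, mem[0x1e]=0x52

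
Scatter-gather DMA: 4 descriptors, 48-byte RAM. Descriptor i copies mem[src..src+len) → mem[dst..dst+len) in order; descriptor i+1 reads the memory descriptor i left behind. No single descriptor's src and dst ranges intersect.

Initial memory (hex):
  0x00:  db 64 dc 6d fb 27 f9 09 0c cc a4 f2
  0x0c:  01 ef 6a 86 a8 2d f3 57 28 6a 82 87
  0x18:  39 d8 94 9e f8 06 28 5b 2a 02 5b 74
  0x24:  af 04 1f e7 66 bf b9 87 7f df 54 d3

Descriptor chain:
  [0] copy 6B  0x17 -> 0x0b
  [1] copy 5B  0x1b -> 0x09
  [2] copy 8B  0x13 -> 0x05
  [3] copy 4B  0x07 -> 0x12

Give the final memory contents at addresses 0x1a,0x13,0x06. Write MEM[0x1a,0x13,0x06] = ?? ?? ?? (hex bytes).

MEM[0x1a,0x13,0x06] = 94 82 28

D0: mem[0x0b..0x10] <- [87 39 d8 94 9e f8]
D1: mem[0x09..0x0d] <- [9e f8 06 28 5b]
D2: mem[0x05..0x0c] <- [57 28 6a 82 87 39 d8 94]
D3: mem[0x12..0x15] <- [6a 82 87 39]
query mem[0x1a]=0x94, mem[0x13]=0x82, mem[0x06]=0x28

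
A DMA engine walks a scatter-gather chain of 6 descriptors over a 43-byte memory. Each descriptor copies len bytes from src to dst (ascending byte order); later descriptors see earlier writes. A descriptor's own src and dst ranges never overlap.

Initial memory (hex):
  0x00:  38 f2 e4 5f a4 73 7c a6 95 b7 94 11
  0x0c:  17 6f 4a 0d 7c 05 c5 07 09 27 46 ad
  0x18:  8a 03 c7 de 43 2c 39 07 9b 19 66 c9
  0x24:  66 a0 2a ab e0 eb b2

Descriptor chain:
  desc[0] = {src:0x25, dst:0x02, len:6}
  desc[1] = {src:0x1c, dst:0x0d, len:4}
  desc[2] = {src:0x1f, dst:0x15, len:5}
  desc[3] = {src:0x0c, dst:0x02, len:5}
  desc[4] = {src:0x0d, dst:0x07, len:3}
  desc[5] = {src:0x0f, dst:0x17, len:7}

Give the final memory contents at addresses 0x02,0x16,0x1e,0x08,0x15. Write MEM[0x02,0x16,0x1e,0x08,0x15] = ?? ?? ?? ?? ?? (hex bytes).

#0 dst[0x02+6] := {0xa0,0x2a,0xab,0xe0,0xeb,0xb2}
#1 dst[0x0d+4] := {0x43,0x2c,0x39,0x07}
#2 dst[0x15+5] := {0x07,0x9b,0x19,0x66,0xc9}
#3 dst[0x02+5] := {0x17,0x43,0x2c,0x39,0x07}
#4 dst[0x07+3] := {0x43,0x2c,0x39}
#5 dst[0x17+7] := {0x39,0x07,0x05,0xc5,0x07,0x09,0x07}
query mem[0x02]=0x17, mem[0x16]=0x9b, mem[0x1e]=0x39, mem[0x08]=0x2c, mem[0x15]=0x07

MEM[0x02,0x16,0x1e,0x08,0x15] = 17 9b 39 2c 07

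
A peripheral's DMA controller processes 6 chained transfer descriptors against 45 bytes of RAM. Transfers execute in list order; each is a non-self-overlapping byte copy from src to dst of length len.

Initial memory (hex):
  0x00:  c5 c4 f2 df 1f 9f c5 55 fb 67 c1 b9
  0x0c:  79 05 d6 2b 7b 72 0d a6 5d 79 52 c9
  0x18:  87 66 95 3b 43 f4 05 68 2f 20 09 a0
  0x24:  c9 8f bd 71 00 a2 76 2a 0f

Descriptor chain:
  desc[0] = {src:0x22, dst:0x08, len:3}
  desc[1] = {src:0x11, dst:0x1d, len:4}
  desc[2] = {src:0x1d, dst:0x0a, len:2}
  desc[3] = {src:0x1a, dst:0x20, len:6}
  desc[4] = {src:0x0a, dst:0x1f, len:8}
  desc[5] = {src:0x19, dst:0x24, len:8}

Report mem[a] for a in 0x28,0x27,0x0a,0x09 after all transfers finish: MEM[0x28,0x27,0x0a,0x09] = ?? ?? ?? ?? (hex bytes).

MEM[0x28,0x27,0x0a,0x09] = 72 43 72 a0

[0] 0x22->0x08 len=3 : 09 a0 c9
[1] 0x11->0x1d len=4 : 72 0d a6 5d
[2] 0x1d->0x0a len=2 : 72 0d
[3] 0x1a->0x20 len=6 : 95 3b 43 72 0d a6
[4] 0x0a->0x1f len=8 : 72 0d 79 05 d6 2b 7b 72
[5] 0x19->0x24 len=8 : 66 95 3b 43 72 0d 72 0d
query mem[0x28]=0x72, mem[0x27]=0x43, mem[0x0a]=0x72, mem[0x09]=0xa0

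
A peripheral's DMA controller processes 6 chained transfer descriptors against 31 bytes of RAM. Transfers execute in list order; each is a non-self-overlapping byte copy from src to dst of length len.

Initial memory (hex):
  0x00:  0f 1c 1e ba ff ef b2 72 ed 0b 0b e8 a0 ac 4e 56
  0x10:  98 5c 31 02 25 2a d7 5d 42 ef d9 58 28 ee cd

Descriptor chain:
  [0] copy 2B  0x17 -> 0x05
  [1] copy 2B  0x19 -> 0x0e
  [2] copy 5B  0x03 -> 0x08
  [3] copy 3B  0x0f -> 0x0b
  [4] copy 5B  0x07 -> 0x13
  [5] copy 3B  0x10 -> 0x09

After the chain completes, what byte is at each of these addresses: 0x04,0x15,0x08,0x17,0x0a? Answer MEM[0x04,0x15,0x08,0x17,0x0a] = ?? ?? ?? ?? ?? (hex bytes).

[0] 0x17->0x05 len=2 : 5d 42
[1] 0x19->0x0e len=2 : ef d9
[2] 0x03->0x08 len=5 : ba ff 5d 42 72
[3] 0x0f->0x0b len=3 : d9 98 5c
[4] 0x07->0x13 len=5 : 72 ba ff 5d d9
[5] 0x10->0x09 len=3 : 98 5c 31
query mem[0x04]=0xff, mem[0x15]=0xff, mem[0x08]=0xba, mem[0x17]=0xd9, mem[0x0a]=0x5c

MEM[0x04,0x15,0x08,0x17,0x0a] = ff ff ba d9 5c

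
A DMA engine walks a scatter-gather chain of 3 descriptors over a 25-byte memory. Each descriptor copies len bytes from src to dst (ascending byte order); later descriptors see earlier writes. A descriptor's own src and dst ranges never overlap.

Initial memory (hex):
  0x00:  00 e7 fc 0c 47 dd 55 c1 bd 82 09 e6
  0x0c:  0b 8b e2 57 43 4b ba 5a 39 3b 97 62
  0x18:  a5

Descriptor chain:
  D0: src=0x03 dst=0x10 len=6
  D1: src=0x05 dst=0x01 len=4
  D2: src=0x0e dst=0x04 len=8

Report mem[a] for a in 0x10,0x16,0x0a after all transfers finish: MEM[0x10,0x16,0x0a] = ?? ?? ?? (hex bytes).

MEM[0x10,0x16,0x0a] = 0c 97 c1

  after D0: wrote 6B at 0x10 = 0c47dd55c1bd
  after D1: wrote 4B at 0x01 = dd55c1bd
  after D2: wrote 8B at 0x04 = e2570c47dd55c1bd
query mem[0x10]=0x0c, mem[0x16]=0x97, mem[0x0a]=0xc1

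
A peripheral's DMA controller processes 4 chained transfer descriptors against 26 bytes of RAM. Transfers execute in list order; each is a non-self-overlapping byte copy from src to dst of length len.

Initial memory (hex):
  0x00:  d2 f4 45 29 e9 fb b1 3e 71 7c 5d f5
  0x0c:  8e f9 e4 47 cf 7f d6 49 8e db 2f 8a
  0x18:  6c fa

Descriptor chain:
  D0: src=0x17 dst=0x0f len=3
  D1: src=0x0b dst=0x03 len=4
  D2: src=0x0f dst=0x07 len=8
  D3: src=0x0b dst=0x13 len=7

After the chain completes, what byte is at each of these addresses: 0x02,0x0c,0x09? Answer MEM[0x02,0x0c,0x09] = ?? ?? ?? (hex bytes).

D0: mem[0x0f..0x11] <- [8a 6c fa]
D1: mem[0x03..0x06] <- [f5 8e f9 e4]
D2: mem[0x07..0x0e] <- [8a 6c fa d6 49 8e db 2f]
D3: mem[0x13..0x19] <- [49 8e db 2f 8a 6c fa]
query mem[0x02]=0x45, mem[0x0c]=0x8e, mem[0x09]=0xfa

MEM[0x02,0x0c,0x09] = 45 8e fa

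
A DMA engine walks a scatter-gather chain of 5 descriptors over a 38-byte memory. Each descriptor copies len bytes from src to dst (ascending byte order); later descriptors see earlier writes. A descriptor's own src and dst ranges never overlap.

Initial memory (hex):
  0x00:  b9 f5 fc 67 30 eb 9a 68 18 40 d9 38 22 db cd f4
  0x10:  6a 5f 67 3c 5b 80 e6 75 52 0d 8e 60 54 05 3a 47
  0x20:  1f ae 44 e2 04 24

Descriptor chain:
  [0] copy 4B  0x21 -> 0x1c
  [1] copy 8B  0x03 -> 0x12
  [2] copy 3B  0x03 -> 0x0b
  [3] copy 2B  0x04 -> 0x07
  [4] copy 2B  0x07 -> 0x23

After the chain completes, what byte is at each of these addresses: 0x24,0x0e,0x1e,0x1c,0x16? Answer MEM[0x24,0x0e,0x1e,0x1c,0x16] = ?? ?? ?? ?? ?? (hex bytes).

MEM[0x24,0x0e,0x1e,0x1c,0x16] = eb cd e2 ae 68

D0: mem[0x1c..0x1f] <- [ae 44 e2 04]
D1: mem[0x12..0x19] <- [67 30 eb 9a 68 18 40 d9]
D2: mem[0x0b..0x0d] <- [67 30 eb]
D3: mem[0x07..0x08] <- [30 eb]
D4: mem[0x23..0x24] <- [30 eb]
query mem[0x24]=0xeb, mem[0x0e]=0xcd, mem[0x1e]=0xe2, mem[0x1c]=0xae, mem[0x16]=0x68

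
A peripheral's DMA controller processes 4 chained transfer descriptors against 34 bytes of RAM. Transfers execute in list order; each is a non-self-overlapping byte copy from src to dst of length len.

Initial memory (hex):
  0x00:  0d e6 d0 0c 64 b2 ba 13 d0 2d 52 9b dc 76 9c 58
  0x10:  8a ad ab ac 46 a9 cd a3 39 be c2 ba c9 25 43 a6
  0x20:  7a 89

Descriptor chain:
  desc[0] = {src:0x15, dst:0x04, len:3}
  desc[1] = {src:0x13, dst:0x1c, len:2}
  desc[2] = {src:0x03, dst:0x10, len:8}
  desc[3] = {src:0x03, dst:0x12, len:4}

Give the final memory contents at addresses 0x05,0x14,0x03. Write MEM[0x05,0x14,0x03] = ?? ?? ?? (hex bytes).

#0 dst[0x04+3] := {0xa9,0xcd,0xa3}
#1 dst[0x1c+2] := {0xac,0x46}
#2 dst[0x10+8] := {0x0c,0xa9,0xcd,0xa3,0x13,0xd0,0x2d,0x52}
#3 dst[0x12+4] := {0x0c,0xa9,0xcd,0xa3}
query mem[0x05]=0xcd, mem[0x14]=0xcd, mem[0x03]=0x0c

MEM[0x05,0x14,0x03] = cd cd 0c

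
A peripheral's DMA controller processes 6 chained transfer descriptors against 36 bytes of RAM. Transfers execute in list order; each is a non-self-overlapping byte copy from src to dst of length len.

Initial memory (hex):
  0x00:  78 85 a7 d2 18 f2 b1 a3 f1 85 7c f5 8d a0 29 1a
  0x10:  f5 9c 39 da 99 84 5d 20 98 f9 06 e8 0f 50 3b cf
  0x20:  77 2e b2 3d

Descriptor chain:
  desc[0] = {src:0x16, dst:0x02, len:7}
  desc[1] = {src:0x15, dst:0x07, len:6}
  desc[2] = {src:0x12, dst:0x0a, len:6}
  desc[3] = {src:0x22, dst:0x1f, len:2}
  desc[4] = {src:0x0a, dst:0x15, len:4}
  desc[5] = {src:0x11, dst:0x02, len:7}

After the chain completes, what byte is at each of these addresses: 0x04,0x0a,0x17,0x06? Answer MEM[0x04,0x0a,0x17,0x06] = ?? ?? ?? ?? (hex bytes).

D0: mem[0x02..0x08] <- [5d 20 98 f9 06 e8 0f]
D1: mem[0x07..0x0c] <- [84 5d 20 98 f9 06]
D2: mem[0x0a..0x0f] <- [39 da 99 84 5d 20]
D3: mem[0x1f..0x20] <- [b2 3d]
D4: mem[0x15..0x18] <- [39 da 99 84]
D5: mem[0x02..0x08] <- [9c 39 da 99 39 da 99]
query mem[0x04]=0xda, mem[0x0a]=0x39, mem[0x17]=0x99, mem[0x06]=0x39

MEM[0x04,0x0a,0x17,0x06] = da 39 99 39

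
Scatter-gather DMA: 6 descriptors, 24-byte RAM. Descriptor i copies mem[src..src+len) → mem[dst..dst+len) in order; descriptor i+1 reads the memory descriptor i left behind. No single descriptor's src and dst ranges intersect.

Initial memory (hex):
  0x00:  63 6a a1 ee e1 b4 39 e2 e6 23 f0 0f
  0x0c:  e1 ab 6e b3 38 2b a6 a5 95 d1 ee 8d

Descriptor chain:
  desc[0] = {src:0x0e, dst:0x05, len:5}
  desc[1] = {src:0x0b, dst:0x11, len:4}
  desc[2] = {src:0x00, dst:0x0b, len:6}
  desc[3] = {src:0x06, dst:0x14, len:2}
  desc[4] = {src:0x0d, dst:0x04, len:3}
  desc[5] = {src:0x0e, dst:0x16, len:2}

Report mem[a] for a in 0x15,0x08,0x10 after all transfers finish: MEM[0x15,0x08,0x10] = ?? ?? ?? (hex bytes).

MEM[0x15,0x08,0x10] = 38 2b 6e

[0] 0x0e->0x05 len=5 : 6e b3 38 2b a6
[1] 0x0b->0x11 len=4 : 0f e1 ab 6e
[2] 0x00->0x0b len=6 : 63 6a a1 ee e1 6e
[3] 0x06->0x14 len=2 : b3 38
[4] 0x0d->0x04 len=3 : a1 ee e1
[5] 0x0e->0x16 len=2 : ee e1
query mem[0x15]=0x38, mem[0x08]=0x2b, mem[0x10]=0x6e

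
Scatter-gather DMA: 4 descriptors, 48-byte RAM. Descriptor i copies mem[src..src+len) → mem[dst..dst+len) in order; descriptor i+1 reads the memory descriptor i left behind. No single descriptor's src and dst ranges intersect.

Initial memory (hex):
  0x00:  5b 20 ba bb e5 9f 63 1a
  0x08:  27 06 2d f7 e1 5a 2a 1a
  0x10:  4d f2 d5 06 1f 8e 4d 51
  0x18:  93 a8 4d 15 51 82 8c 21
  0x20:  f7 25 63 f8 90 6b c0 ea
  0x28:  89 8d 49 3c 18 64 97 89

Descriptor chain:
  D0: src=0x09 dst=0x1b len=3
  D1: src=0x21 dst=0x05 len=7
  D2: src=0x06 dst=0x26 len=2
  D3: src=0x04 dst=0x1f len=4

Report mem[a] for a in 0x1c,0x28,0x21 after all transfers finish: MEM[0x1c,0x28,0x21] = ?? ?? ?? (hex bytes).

MEM[0x1c,0x28,0x21] = 2d 89 63

[0] 0x09->0x1b len=3 : 06 2d f7
[1] 0x21->0x05 len=7 : 25 63 f8 90 6b c0 ea
[2] 0x06->0x26 len=2 : 63 f8
[3] 0x04->0x1f len=4 : e5 25 63 f8
query mem[0x1c]=0x2d, mem[0x28]=0x89, mem[0x21]=0x63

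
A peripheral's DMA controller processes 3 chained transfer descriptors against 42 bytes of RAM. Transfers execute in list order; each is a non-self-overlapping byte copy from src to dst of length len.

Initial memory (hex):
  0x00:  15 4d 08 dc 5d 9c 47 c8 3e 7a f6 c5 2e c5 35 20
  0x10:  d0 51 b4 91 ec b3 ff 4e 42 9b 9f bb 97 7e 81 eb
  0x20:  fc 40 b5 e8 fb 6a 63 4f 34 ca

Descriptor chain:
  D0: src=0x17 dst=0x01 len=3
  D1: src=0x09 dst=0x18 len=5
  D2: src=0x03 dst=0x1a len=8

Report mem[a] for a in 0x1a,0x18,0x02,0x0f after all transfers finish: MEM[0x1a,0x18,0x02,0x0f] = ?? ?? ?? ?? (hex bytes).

MEM[0x1a,0x18,0x02,0x0f] = 9b 7a 42 20

  after D0: wrote 3B at 0x01 = 4e429b
  after D1: wrote 5B at 0x18 = 7af6c52ec5
  after D2: wrote 8B at 0x1a = 9b5d9c47c83e7af6
query mem[0x1a]=0x9b, mem[0x18]=0x7a, mem[0x02]=0x42, mem[0x0f]=0x20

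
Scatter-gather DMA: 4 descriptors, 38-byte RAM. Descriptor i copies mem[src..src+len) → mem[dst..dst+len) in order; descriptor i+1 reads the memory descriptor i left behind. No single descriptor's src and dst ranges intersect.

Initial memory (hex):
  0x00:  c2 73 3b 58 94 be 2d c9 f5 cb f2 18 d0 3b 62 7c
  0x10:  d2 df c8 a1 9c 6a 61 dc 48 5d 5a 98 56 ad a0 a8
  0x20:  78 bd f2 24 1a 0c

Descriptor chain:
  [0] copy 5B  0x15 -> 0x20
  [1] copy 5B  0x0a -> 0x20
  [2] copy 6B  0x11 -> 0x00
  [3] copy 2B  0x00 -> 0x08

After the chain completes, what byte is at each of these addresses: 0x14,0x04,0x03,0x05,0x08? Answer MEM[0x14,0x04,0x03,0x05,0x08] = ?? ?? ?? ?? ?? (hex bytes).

  after D0: wrote 5B at 0x20 = 6a61dc485d
  after D1: wrote 5B at 0x20 = f218d03b62
  after D2: wrote 6B at 0x00 = dfc8a19c6a61
  after D3: wrote 2B at 0x08 = dfc8
query mem[0x14]=0x9c, mem[0x04]=0x6a, mem[0x03]=0x9c, mem[0x05]=0x61, mem[0x08]=0xdf

MEM[0x14,0x04,0x03,0x05,0x08] = 9c 6a 9c 61 df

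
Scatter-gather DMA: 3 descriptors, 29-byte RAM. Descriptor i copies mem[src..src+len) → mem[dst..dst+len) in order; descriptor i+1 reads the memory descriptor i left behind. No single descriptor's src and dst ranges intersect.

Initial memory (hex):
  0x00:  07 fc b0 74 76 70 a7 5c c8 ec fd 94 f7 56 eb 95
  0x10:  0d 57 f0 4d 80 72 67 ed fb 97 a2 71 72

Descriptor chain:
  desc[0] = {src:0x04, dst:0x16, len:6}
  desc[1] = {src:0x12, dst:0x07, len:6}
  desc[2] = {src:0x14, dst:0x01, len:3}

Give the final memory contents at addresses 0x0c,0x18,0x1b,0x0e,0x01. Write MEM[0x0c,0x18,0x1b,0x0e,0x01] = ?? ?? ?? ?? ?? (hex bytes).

MEM[0x0c,0x18,0x1b,0x0e,0x01] = 70 a7 ec eb 80

#0 dst[0x16+6] := {0x76,0x70,0xa7,0x5c,0xc8,0xec}
#1 dst[0x07+6] := {0xf0,0x4d,0x80,0x72,0x76,0x70}
#2 dst[0x01+3] := {0x80,0x72,0x76}
query mem[0x0c]=0x70, mem[0x18]=0xa7, mem[0x1b]=0xec, mem[0x0e]=0xeb, mem[0x01]=0x80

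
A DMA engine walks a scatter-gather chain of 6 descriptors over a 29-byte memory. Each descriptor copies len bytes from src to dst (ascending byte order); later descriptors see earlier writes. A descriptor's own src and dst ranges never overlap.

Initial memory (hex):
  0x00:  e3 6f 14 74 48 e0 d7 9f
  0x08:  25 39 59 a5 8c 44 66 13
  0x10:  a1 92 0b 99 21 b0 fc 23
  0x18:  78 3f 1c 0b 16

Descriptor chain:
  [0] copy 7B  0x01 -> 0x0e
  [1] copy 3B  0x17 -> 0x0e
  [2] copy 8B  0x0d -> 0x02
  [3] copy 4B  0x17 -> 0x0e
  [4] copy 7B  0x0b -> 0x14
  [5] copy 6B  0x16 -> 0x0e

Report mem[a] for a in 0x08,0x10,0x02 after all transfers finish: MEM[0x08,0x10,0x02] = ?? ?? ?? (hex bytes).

MEM[0x08,0x10,0x02] = d7 78 44

  after D0: wrote 7B at 0x0e = 6f147448e0d79f
  after D1: wrote 3B at 0x0e = 23783f
  after D2: wrote 8B at 0x02 = 4423783f48e0d79f
  after D3: wrote 4B at 0x0e = 23783f1c
  after D4: wrote 7B at 0x14 = a58c4423783f1c
  after D5: wrote 6B at 0x0e = 4423783f1c0b
query mem[0x08]=0xd7, mem[0x10]=0x78, mem[0x02]=0x44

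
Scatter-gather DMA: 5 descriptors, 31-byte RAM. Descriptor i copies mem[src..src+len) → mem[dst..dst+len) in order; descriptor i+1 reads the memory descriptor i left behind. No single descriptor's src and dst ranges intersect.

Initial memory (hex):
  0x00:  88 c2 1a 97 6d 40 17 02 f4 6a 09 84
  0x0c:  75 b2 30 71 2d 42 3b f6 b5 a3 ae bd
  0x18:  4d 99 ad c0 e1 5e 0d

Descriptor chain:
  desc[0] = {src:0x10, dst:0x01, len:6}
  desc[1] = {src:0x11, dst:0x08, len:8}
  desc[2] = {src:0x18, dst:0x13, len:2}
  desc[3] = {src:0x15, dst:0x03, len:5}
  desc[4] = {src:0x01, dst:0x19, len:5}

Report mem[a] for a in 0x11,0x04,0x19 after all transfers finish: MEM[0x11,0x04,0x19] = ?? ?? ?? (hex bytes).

[0] 0x10->0x01 len=6 : 2d 42 3b f6 b5 a3
[1] 0x11->0x08 len=8 : 42 3b f6 b5 a3 ae bd 4d
[2] 0x18->0x13 len=2 : 4d 99
[3] 0x15->0x03 len=5 : a3 ae bd 4d 99
[4] 0x01->0x19 len=5 : 2d 42 a3 ae bd
query mem[0x11]=0x42, mem[0x04]=0xae, mem[0x19]=0x2d

MEM[0x11,0x04,0x19] = 42 ae 2d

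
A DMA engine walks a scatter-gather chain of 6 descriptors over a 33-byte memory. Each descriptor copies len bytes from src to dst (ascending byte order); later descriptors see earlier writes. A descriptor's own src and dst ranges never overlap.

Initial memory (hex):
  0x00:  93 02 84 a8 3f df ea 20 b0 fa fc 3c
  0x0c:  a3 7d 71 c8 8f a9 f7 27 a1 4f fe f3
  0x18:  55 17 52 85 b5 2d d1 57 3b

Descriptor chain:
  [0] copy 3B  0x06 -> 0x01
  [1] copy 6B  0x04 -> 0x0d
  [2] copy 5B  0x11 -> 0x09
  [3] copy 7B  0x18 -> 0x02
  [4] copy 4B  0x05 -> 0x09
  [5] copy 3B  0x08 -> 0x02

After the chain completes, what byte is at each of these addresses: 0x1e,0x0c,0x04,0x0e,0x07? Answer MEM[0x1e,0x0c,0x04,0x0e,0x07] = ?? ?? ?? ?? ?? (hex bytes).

MEM[0x1e,0x0c,0x04,0x0e,0x07] = d1 d1 b5 df 2d

  after D0: wrote 3B at 0x01 = ea20b0
  after D1: wrote 6B at 0x0d = 3fdfea20b0fa
  after D2: wrote 5B at 0x09 = b0fa27a14f
  after D3: wrote 7B at 0x02 = 55175285b52dd1
  after D4: wrote 4B at 0x09 = 85b52dd1
  after D5: wrote 3B at 0x02 = d185b5
query mem[0x1e]=0xd1, mem[0x0c]=0xd1, mem[0x04]=0xb5, mem[0x0e]=0xdf, mem[0x07]=0x2d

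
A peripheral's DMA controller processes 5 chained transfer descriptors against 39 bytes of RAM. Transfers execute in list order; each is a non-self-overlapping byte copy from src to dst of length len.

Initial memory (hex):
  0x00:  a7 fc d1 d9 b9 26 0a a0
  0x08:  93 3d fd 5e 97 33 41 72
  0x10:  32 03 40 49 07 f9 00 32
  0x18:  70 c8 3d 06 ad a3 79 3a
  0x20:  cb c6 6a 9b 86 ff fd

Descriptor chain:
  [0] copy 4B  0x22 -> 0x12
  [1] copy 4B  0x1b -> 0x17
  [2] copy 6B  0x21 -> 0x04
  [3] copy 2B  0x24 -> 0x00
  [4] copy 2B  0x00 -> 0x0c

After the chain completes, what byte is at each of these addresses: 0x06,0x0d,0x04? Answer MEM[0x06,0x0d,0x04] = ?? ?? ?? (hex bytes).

MEM[0x06,0x0d,0x04] = 9b ff c6

D0: mem[0x12..0x15] <- [6a 9b 86 ff]
D1: mem[0x17..0x1a] <- [06 ad a3 79]
D2: mem[0x04..0x09] <- [c6 6a 9b 86 ff fd]
D3: mem[0x00..0x01] <- [86 ff]
D4: mem[0x0c..0x0d] <- [86 ff]
query mem[0x06]=0x9b, mem[0x0d]=0xff, mem[0x04]=0xc6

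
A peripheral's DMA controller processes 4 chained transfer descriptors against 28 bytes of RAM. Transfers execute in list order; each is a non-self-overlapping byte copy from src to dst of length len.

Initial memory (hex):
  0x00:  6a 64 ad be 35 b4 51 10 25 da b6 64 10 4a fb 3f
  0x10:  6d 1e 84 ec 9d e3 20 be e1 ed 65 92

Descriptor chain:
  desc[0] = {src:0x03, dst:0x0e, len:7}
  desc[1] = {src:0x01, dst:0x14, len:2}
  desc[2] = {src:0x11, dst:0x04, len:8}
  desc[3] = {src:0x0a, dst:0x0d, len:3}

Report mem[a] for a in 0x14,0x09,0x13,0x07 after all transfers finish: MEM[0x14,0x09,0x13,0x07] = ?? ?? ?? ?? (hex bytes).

#0 dst[0x0e+7] := {0xbe,0x35,0xb4,0x51,0x10,0x25,0xda}
#1 dst[0x14+2] := {0x64,0xad}
#2 dst[0x04+8] := {0x51,0x10,0x25,0x64,0xad,0x20,0xbe,0xe1}
#3 dst[0x0d+3] := {0xbe,0xe1,0x10}
query mem[0x14]=0x64, mem[0x09]=0x20, mem[0x13]=0x25, mem[0x07]=0x64

MEM[0x14,0x09,0x13,0x07] = 64 20 25 64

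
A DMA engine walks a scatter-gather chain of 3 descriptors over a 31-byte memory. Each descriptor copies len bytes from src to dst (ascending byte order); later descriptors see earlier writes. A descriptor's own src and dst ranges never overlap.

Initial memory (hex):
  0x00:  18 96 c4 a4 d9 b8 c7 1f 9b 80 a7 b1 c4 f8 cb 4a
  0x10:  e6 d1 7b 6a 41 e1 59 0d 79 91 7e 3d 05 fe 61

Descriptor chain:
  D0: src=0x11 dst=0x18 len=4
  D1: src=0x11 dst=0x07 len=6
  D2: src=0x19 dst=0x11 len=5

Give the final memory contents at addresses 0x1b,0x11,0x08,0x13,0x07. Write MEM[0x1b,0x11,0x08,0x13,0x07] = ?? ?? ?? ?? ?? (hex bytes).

MEM[0x1b,0x11,0x08,0x13,0x07] = 41 7b 7b 41 d1

[0] 0x11->0x18 len=4 : d1 7b 6a 41
[1] 0x11->0x07 len=6 : d1 7b 6a 41 e1 59
[2] 0x19->0x11 len=5 : 7b 6a 41 05 fe
query mem[0x1b]=0x41, mem[0x11]=0x7b, mem[0x08]=0x7b, mem[0x13]=0x41, mem[0x07]=0xd1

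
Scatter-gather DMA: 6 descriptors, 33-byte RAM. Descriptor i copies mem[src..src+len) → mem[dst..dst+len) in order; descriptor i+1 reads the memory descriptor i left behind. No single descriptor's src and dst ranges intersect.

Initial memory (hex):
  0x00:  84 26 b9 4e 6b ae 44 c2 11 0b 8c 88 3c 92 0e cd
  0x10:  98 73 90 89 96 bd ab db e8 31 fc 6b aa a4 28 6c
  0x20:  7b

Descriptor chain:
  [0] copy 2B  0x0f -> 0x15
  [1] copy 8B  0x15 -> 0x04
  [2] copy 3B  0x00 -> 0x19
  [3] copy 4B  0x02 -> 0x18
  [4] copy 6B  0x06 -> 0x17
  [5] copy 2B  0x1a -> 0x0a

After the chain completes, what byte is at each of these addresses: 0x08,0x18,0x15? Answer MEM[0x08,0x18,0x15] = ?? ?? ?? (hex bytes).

MEM[0x08,0x18,0x15] = 31 e8 cd

  after D0: wrote 2B at 0x15 = cd98
  after D1: wrote 8B at 0x04 = cd98dbe831fc6baa
  after D2: wrote 3B at 0x19 = 8426b9
  after D3: wrote 4B at 0x18 = b94ecd98
  after D4: wrote 6B at 0x17 = dbe831fc6baa
  after D5: wrote 2B at 0x0a = fc6b
query mem[0x08]=0x31, mem[0x18]=0xe8, mem[0x15]=0xcd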